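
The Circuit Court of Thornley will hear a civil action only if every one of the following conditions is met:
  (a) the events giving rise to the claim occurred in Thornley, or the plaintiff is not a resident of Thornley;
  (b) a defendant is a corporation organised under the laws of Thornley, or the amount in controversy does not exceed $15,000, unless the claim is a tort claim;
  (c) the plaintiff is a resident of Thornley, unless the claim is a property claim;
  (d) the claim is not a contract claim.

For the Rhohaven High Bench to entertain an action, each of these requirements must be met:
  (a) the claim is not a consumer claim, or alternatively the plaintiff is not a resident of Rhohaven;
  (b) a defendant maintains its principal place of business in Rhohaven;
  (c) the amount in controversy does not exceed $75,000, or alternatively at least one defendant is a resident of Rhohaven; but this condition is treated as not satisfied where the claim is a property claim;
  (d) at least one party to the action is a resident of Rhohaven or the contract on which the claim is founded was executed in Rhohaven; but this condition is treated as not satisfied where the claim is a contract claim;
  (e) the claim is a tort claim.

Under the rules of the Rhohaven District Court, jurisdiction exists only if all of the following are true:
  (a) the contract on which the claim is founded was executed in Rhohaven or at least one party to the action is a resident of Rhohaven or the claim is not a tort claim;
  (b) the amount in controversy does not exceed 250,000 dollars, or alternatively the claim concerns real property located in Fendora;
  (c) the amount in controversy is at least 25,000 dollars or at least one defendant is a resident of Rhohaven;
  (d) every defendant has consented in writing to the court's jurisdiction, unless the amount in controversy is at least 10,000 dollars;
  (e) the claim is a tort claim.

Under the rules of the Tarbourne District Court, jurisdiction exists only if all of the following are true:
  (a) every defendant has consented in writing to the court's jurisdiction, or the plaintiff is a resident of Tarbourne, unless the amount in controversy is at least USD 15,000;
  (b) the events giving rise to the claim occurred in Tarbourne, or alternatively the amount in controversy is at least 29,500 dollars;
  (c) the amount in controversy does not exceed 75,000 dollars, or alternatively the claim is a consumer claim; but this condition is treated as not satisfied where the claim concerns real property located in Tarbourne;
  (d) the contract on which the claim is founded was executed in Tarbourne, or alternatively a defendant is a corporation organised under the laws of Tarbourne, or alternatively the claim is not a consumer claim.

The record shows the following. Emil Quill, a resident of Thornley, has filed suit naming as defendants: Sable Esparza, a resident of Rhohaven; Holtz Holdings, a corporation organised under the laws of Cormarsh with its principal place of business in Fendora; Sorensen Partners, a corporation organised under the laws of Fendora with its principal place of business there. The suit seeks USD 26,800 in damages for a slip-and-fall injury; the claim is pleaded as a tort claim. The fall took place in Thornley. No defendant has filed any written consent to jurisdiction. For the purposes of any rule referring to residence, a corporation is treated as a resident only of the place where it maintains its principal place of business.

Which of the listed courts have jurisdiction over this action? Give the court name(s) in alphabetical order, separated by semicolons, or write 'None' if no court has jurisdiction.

the Circuit Court of Thornley; the Rhohaven District Court

The Circuit Court of Thornley:
  (a) The operative events occurred in Thornley, so one alternative holds. Condition met.
  (b) The corporate defendant(s) are organised in Cormarsh, Fendora, not Thornley; the amount in controversy is $26,800, above the $15,000 ceiling — no alternative holds. But the claim is a tort claim, and the 'unless' clause therefore excuses the requirement. Satisfied.
  (c) The plaintiff resides in Thornley. Condition met.
  (d) The claim is a tort claim, not a contract claim. Met.
  → Jurisdiction lies.
The Rhohaven High Bench:
  (a) The claim is a tort claim, not a consumer claim, which satisfies one of the alternatives. Condition met.
  (b) The corporate defendant(s) have their principal place of business in Fendora, not Rhohaven. Fails.
  (c) The amount in controversy is 26,800 dollars, within the USD 75,000 ceiling — that alternative is enough. The carve-out does not apply: the claim is a tort claim, not a property claim. Met.
  (d) Sable Esparza resides in Rhohaven, so one alternative holds. The exception is not triggered, since the claim is a tort claim, not a contract claim. Satisfied.
  (e) The claim is a tort claim. Met.
  → The court lacks jurisdiction.
The Rhohaven District Court:
  (a) Sable Esparza resides in Rhohaven, so one alternative holds. Satisfied.
  (b) The amount in controversy is 26,800 dollars, within the 250,000 dollars ceiling, which satisfies one of the alternatives. Satisfied.
  (c) The amount in controversy is 26,800 dollars, which meets the USD 25,000 floor, so this disjunct is met. Satisfied.
  (d) No such written consent has been filed. The proviso rescues it, though: the amount in controversy is $26,800, which meets the 10,000 dollars floor. Condition met.
  (e) The claim is a tort claim. Met.
  → All conditions met; jurisdiction exists.
The Tarbourne District Court:
  (a) No such written consent has been filed; the plaintiff resides in Thornley, not Tarbourne — no alternative holds. The proviso rescues it, though: the amount in controversy is 26,800 dollars, which meets the 15,000 dollars floor. Condition met.
  (b) The operative events occurred in Thornley, not Tarbourne; the amount in controversy is 26,800 dollars, below the $29,500 floor — none of the alternatives is met. Condition not met.
  (c) The amount in controversy is $26,800, within the 75,000 dollars ceiling — that alternative is enough. The exception is not triggered, since the claim does not concern real property. Satisfied.
  (d) The claim is a tort claim, not a consumer claim — that alternative is enough. Met.
  → The court lacks jurisdiction.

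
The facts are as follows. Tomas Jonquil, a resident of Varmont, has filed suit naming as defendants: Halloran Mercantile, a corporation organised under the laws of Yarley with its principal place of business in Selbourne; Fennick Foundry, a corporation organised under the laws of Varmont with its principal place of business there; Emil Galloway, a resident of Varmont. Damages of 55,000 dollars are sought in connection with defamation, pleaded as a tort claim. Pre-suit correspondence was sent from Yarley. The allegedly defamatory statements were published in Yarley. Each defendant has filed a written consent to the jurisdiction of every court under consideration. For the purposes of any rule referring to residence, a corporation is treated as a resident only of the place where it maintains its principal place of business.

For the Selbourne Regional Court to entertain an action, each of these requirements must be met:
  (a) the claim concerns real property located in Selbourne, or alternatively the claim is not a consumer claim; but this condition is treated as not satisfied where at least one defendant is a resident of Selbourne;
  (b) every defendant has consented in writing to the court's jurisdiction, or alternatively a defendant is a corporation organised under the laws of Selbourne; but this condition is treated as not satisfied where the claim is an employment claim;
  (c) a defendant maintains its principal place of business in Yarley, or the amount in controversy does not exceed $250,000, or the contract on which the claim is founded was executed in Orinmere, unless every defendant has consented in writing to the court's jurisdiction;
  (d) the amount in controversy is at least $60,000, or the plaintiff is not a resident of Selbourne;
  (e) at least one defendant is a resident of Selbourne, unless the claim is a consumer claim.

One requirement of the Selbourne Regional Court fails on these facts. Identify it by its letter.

(a)

The Selbourne Regional Court:
  (a) The claim is a tort claim, not a consumer claim, so this disjunct is met. But the carve-out bites: Halloran Mercantile resides in Selbourne. Not satisfied.
  (b) Every defendant has filed written consent, which satisfies one of the alternatives. And the carve-out is inapplicable — the claim is a tort claim, not an employment claim. Met.
  (c) The amount in controversy is 55,000 dollars, within the 250,000 dollars ceiling, which satisfies one of the alternatives. Condition met.
  (d) The plaintiff resides in Varmont, which is not Selbourne, so one alternative holds. Condition met.
  (e) Halloran Mercantile resides in Selbourne. Satisfied.
Only condition (a) fails.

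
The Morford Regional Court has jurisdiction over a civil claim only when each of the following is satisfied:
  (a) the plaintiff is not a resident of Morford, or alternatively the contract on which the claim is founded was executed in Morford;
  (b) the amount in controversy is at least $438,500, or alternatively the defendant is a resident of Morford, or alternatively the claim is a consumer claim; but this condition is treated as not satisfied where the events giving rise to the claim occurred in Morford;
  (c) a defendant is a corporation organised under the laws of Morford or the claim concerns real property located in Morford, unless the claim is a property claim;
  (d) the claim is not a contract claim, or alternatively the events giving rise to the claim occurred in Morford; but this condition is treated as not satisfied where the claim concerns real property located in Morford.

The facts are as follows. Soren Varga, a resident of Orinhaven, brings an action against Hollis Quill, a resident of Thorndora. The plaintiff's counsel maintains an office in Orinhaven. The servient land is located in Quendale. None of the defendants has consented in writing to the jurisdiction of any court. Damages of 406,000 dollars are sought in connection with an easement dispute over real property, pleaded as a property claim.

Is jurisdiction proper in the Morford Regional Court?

The Morford Regional Court:
  (a) The plaintiff resides in Orinhaven, which is not Morford, so this disjunct is met. Condition met.
  (b) The amount in controversy is 406,000 dollars, below the 438,500 dollars floor; the defendant resides in Thorndora, not Morford; the claim is a property claim, not a consumer claim — every alternative fails. Fails.
  (c) No defendant is a corporation; the property lies in Quendale, not Morford — none of the alternatives is met. However, the claim is a property claim, so the 'unless' proviso supplies this condition. Met.
  (d) The claim is a property claim, not a contract claim, which satisfies one of the alternatives. The carve-out does not apply: the property lies in Quendale, not Morford. Satisfied.
  → Not every requirement is met — no jurisdiction.

No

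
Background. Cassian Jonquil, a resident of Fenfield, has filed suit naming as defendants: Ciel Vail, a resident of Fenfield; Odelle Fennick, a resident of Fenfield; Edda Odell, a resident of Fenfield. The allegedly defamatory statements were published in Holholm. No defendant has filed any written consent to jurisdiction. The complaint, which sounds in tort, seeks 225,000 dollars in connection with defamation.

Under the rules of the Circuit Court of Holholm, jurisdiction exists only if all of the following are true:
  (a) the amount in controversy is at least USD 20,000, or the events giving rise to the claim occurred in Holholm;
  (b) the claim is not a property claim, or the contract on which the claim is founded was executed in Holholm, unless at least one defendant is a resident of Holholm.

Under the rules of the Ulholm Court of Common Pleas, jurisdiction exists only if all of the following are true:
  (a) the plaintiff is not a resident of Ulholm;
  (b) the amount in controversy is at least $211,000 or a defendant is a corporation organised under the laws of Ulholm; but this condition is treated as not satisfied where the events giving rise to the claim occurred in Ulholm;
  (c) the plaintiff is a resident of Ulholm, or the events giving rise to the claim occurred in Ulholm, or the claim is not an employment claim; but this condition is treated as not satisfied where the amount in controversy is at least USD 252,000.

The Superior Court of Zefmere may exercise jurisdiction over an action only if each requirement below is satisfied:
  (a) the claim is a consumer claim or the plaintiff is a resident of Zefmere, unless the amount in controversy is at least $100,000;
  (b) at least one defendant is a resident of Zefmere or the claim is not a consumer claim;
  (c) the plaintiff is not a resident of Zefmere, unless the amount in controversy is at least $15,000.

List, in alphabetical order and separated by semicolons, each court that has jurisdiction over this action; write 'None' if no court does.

the Circuit Court of Holholm; the Superior Court of Zefmere; the Ulholm Court of Common Pleas

The Circuit Court of Holholm:
  (a) The amount in controversy is 225,000 dollars, which meets the USD 20,000 floor, which satisfies one of the alternatives. Satisfied.
  (b) The claim is a tort claim, not a property claim, which satisfies one of the alternatives. Met.
  → All conditions met; jurisdiction exists.
The Ulholm Court of Common Pleas:
  (a) The plaintiff resides in Fenfield, which is not Ulholm. Met.
  (b) The amount in controversy is $225,000, which meets the USD 211,000 floor — that alternative is enough. The carve-out does not apply: the operative events occurred in Holholm, not Ulholm. Met.
  (c) The claim is a tort claim, not an employment claim, which satisfies one of the alternatives. And the carve-out is inapplicable — the amount in controversy is $225,000, below the USD 252,000 floor. Satisfied.
  → The court has jurisdiction.
The Superior Court of Zefmere:
  (a) The claim is a tort claim, not a consumer claim; the plaintiff resides in Fenfield, not Zefmere — none of the alternatives is met. But the amount in controversy is 225,000 dollars, which meets the $100,000 floor, and the 'unless' clause therefore excuses the requirement. Condition met.
  (b) The claim is a tort claim, not a consumer claim, so one alternative holds. Condition met.
  (c) The plaintiff resides in Fenfield, which is not Zefmere. Condition met.
  → Jurisdiction lies.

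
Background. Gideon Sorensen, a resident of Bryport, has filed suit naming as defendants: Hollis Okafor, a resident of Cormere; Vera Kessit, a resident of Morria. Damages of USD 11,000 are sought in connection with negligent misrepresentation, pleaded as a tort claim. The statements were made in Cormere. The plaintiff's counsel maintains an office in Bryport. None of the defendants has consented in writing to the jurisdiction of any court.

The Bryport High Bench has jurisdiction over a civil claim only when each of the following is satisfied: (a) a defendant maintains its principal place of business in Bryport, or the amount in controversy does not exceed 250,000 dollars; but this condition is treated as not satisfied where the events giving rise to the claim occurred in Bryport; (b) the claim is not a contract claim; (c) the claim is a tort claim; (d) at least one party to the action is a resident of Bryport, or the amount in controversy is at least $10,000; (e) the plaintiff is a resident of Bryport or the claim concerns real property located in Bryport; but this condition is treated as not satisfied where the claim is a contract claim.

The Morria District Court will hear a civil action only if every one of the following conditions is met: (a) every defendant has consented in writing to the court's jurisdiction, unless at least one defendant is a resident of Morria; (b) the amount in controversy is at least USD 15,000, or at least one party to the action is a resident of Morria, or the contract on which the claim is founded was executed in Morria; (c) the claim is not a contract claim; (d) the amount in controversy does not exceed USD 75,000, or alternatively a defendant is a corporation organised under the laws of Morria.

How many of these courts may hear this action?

2

The Bryport High Bench:
  (a) The amount in controversy is USD 11,000, within the 250,000 dollars ceiling — that alternative is enough. The carve-out does not apply: the operative events occurred in Cormere, not Bryport. Condition met.
  (b) The claim is a tort claim, not a contract claim. Satisfied.
  (c) The claim is a tort claim. Satisfied.
  (d) Gideon Sorensen resides in Bryport, so this disjunct is met. Met.
  (e) The plaintiff resides in Bryport, which satisfies one of the alternatives. The carve-out does not apply: the claim is a tort claim, not a contract claim. Met.
  → Every requirement is satisfied — jurisdiction.
The Morria District Court:
  (a) No such written consent has been filed. The proviso rescues it, though: Vera Kessit resides in Morria. Satisfied.
  (b) Vera Kessit resides in Morria, so this disjunct is met. Met.
  (c) The claim is a tort claim, not a contract claim. Condition met.
  (d) The amount in controversy is USD 11,000, within the USD 75,000 ceiling, so one alternative holds. Satisfied.
  → Jurisdiction lies.
Courts with jurisdiction: the Bryport High Bench, the Morria District Court — 2 in total.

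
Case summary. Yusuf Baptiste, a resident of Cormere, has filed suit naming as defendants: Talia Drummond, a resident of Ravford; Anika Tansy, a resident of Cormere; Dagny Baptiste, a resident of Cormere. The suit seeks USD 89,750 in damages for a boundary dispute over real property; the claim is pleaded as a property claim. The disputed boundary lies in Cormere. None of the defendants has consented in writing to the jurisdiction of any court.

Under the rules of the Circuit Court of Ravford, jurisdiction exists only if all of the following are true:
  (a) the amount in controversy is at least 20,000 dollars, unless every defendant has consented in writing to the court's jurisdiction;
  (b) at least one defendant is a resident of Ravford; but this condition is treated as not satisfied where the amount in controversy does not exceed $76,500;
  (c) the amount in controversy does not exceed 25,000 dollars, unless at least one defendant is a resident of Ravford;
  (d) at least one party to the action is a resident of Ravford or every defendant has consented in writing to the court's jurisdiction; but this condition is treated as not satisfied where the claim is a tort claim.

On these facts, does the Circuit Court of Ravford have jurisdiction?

Yes

The Circuit Court of Ravford:
  (a) The amount in controversy is 89,750 dollars, which meets the $20,000 floor. Satisfied.
  (b) Talia Drummond resides in Ravford. The carve-out does not apply: the amount in controversy is 89,750 dollars, above the USD 76,500 ceiling. Met.
  (c) The amount in controversy is USD 89,750, above the $25,000 ceiling. The proviso rescues it, though: Talia Drummond resides in Ravford. Condition met.
  (d) Talia Drummond resides in Ravford, which satisfies one of the alternatives. The exception is not triggered, since the claim is a property claim, not a tort claim. Condition met.
  → Jurisdiction lies.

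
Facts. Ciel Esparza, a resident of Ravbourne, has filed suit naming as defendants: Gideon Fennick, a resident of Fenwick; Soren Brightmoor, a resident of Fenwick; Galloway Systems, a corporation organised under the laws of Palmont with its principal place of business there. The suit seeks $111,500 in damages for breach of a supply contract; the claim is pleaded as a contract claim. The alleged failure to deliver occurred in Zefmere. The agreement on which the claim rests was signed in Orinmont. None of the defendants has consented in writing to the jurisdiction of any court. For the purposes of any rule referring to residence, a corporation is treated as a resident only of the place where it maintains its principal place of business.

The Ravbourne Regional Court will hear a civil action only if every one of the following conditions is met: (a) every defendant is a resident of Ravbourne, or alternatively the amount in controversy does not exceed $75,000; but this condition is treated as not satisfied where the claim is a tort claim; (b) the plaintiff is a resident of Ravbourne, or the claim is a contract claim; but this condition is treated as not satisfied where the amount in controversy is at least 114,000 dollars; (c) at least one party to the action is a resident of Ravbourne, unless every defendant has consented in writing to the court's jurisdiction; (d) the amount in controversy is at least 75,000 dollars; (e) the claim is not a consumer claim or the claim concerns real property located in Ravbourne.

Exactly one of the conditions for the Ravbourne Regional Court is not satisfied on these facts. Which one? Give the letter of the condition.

(a)

The Ravbourne Regional Court:
  (a) The defendants reside as follows — Gideon Fennick in Fenwick, Soren Brightmoor in Fenwick, Galloway Systems in Palmont — not all in Ravbourne; the amount in controversy is $111,500, above the $75,000 ceiling — every alternative fails. Fails.
  (b) The plaintiff resides in Ravbourne — that alternative is enough. The exception is not triggered, since the amount in controversy is USD 111,500, below the 114,000 dollars floor. Satisfied.
  (c) Ciel Esparza resides in Ravbourne. Condition met.
  (d) The amount in controversy is USD 111,500, which meets the 75,000 dollars floor. Condition met.
  (e) The claim is a contract claim, not a consumer claim, so this disjunct is met. Met.
Only condition (a) fails.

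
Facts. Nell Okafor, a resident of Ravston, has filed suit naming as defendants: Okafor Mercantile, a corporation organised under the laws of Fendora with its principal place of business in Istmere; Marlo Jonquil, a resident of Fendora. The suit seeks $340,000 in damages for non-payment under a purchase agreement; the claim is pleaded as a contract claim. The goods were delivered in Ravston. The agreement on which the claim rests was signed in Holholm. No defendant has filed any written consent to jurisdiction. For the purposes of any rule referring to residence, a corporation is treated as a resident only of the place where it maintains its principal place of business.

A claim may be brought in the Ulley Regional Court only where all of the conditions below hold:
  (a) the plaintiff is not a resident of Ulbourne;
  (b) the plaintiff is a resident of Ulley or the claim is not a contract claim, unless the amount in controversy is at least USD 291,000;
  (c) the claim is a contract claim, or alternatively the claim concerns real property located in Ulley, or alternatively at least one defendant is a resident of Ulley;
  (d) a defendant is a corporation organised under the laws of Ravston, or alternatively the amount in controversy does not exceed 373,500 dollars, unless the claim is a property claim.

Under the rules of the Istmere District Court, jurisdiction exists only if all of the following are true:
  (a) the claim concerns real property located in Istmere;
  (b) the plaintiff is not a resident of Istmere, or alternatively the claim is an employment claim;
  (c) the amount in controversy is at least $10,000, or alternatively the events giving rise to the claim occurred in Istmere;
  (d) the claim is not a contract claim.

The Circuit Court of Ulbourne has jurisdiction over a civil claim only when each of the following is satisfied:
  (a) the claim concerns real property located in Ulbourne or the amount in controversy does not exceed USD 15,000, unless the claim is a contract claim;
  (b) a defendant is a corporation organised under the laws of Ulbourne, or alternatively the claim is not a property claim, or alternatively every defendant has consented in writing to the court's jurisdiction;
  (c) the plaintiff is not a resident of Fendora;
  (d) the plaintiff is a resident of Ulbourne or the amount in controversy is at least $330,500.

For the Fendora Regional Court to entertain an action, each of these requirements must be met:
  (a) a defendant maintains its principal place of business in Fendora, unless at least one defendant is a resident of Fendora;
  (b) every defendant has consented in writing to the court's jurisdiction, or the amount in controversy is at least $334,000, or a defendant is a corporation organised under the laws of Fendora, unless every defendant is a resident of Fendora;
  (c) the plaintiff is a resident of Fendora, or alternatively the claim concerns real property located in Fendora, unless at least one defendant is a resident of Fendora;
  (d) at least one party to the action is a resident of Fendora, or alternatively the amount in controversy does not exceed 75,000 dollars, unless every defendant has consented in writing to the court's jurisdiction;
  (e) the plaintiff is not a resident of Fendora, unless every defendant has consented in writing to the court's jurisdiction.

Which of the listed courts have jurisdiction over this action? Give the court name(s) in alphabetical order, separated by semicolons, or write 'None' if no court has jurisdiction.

The Ulley Regional Court:
  (a) The plaintiff resides in Ravston, which is not Ulbourne. Met.
  (b) The plaintiff resides in Ravston, not Ulley; the claim is a contract claim — no alternative holds. However, the amount in controversy is USD 340,000, which meets the $291,000 floor, so the 'unless' proviso supplies this condition. Satisfied.
  (c) The claim is a contract claim — that alternative is enough. Met.
  (d) The amount in controversy is 340,000 dollars, within the $373,500 ceiling, which satisfies one of the alternatives. Condition met.
  → The court has jurisdiction.
The Istmere District Court:
  (a) The claim does not concern real property. Not met.
  (b) The plaintiff resides in Ravston, which is not Istmere, so one alternative holds. Satisfied.
  (c) The amount in controversy is USD 340,000, which meets the 10,000 dollars floor — that alternative is enough. Condition met.
  (d) The claim is a contract claim. Fails.
  → Not every requirement is met — no jurisdiction.
The Circuit Court of Ulbourne:
  (a) The claim does not concern real property; the amount in controversy is $340,000, above the $15,000 ceiling — every alternative fails. The proviso rescues it, though: the claim is a contract claim. Condition met.
  (b) The claim is a contract claim, not a property claim, so one alternative holds. Condition met.
  (c) The plaintiff resides in Ravston, which is not Fendora. Satisfied.
  (d) The amount in controversy is USD 340,000, which meets the 330,500 dollars floor, so this disjunct is met. Satisfied.
  → The court has jurisdiction.
The Fendora Regional Court:
  (a) The corporate defendant(s) have their principal place of business in Istmere, not Fendora. However, Marlo Jonquil resides in Fendora, so the 'unless' proviso supplies this condition. Met.
  (b) The amount in controversy is USD 340,000, which meets the USD 334,000 floor, which satisfies one of the alternatives. Condition met.
  (c) The plaintiff resides in Ravston, not Fendora; the claim does not concern real property — none of the alternatives is met. But Marlo Jonquil resides in Fendora, and the 'unless' clause therefore excuses the requirement. Satisfied.
  (d) Marlo Jonquil resides in Fendora, so this disjunct is met. Condition met.
  (e) The plaintiff resides in Ravston, which is not Fendora. Satisfied.
  → All conditions met; jurisdiction exists.

the Circuit Court of Ulbourne; the Fendora Regional Court; the Ulley Regional Court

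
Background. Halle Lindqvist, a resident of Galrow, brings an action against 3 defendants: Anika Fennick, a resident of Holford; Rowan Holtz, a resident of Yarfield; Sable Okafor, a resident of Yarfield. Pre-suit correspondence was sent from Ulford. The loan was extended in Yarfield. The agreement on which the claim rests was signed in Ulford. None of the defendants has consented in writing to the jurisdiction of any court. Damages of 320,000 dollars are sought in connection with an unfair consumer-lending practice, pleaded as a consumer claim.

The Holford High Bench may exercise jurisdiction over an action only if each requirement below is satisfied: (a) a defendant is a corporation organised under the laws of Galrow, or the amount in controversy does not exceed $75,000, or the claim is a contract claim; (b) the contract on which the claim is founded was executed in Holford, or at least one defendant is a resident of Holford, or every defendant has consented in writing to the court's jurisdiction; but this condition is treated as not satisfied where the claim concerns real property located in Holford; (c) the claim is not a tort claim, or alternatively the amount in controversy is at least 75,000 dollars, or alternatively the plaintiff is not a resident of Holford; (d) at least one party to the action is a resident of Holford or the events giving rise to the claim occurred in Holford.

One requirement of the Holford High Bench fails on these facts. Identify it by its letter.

(a)

The Holford High Bench:
  (a) No defendant is a corporation; the amount in controversy is 320,000 dollars, above the $75,000 ceiling; the claim is a consumer claim, not a contract claim — no alternative holds. Condition not met.
  (b) Anika Fennick resides in Holford — that alternative is enough. The exception is not triggered, since the claim does not concern real property. Met.
  (c) The claim is a consumer claim, not a tort claim — that alternative is enough. Condition met.
  (d) Anika Fennick resides in Holford, so one alternative holds. Condition met.
Only condition (a) fails.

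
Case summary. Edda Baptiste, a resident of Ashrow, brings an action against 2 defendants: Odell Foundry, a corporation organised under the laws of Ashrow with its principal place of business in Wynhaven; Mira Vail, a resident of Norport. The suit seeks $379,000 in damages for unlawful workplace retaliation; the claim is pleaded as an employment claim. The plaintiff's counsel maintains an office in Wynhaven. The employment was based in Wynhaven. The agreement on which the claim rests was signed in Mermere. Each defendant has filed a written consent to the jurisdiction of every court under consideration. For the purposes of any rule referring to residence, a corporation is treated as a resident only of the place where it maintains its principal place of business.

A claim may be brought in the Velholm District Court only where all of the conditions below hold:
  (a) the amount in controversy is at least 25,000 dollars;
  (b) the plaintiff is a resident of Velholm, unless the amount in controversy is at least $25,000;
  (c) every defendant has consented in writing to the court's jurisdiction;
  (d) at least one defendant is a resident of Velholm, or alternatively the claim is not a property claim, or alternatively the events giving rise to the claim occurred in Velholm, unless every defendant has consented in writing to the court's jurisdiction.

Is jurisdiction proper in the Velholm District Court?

Yes

The Velholm District Court:
  (a) The amount in controversy is 379,000 dollars, which meets the 25,000 dollars floor. Condition met.
  (b) The plaintiff resides in Ashrow, not Velholm. The proviso rescues it, though: the amount in controversy is USD 379,000, which meets the USD 25,000 floor. Condition met.
  (c) Every defendant has filed written consent. Satisfied.
  (d) The claim is an employment claim, not a property claim, which satisfies one of the alternatives. Condition met.
  → Jurisdiction lies.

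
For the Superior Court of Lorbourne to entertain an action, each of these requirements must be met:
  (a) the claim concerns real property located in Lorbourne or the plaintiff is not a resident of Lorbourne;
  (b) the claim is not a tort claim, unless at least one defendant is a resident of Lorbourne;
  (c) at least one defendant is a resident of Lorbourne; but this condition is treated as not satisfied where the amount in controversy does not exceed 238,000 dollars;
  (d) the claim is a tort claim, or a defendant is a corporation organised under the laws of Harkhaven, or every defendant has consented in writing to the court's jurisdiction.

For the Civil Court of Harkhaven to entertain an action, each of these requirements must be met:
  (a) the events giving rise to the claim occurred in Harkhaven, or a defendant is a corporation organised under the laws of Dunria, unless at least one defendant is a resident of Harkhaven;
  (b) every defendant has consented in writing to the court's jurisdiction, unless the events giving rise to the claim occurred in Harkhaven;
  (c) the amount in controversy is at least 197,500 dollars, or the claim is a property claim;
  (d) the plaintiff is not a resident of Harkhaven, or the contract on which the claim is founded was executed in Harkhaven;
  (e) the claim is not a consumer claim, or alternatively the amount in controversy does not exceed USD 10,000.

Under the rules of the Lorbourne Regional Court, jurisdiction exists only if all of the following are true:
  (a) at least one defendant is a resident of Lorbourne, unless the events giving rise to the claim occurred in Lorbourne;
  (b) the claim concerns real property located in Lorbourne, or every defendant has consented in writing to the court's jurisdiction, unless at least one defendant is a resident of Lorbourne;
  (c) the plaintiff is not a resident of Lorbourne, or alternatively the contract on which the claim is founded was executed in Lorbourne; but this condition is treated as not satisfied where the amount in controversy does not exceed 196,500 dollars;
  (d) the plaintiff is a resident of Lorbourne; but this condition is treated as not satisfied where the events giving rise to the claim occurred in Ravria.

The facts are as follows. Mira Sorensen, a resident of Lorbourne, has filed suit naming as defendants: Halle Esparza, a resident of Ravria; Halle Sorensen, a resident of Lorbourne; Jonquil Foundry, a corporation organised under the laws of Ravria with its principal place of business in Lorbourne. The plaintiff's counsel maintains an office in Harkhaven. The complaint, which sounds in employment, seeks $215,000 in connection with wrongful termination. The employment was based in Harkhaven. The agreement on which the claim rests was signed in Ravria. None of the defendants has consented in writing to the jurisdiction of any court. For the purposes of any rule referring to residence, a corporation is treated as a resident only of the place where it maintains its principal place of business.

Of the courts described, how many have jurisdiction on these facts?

The Superior Court of Lorbourne:
  (a) The claim does not concern real property; the plaintiff resides in Lorbourne — no alternative holds. Not met.
  (b) The claim is an employment claim, not a tort claim. Condition met.
  (c) Halle Sorensen resides in Lorbourne. However, the amount in controversy is 215,000 dollars, within the $238,000 ceiling, which falls within the stated exception and so defeats the condition. Not satisfied.
  (d) The claim is an employment claim, not a tort claim; the corporate defendant(s) are organised in Ravria, not Harkhaven; no such written consent has been filed — every alternative fails. Not satisfied.
  → Not every requirement is met — no jurisdiction.
The Civil Court of Harkhaven:
  (a) The operative events occurred in Harkhaven, which satisfies one of the alternatives. Met.
  (b) No such written consent has been filed. The proviso rescues it, though: the operative events occurred in Harkhaven. Condition met.
  (c) The amount in controversy is 215,000 dollars, which meets the 197,500 dollars floor, so one alternative holds. Met.
  (d) The plaintiff resides in Lorbourne, which is not Harkhaven, so this disjunct is met. Condition met.
  (e) The claim is an employment claim, not a consumer claim, which satisfies one of the alternatives. Met.
  → Every requirement is satisfied — jurisdiction.
The Lorbourne Regional Court:
  (a) Halle Sorensen resides in Lorbourne. Met.
  (b) The claim does not concern real property; no such written consent has been filed — every alternative fails. However, Halle Sorensen resides in Lorbourne, so the 'unless' proviso supplies this condition. Satisfied.
  (c) The plaintiff resides in Lorbourne; the contract was executed in Ravria, not Lorbourne — every alternative fails. Condition not met.
  (d) The plaintiff resides in Lorbourne. The carve-out does not apply: the operative events occurred in Harkhaven, not Ravria. Met.
  → Not every requirement is met — no jurisdiction.
Courts with jurisdiction: the Civil Court of Harkhaven — 1 in total.

1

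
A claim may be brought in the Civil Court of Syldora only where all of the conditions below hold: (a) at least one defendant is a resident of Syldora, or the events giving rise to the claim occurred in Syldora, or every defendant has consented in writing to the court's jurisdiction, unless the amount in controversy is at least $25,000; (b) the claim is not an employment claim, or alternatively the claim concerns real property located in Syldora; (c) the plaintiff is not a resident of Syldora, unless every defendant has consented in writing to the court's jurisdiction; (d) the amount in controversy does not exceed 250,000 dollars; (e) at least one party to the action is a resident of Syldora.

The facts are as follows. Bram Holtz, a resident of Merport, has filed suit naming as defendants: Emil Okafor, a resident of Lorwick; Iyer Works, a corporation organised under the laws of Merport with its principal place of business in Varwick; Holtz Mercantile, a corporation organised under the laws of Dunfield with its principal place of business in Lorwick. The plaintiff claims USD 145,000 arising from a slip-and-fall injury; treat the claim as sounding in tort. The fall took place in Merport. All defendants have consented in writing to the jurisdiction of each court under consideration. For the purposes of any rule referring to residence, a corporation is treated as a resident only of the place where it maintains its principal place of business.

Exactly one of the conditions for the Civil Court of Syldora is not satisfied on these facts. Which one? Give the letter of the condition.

(e)

The Civil Court of Syldora:
  (a) Every defendant has filed written consent, so this disjunct is met. Met.
  (b) The claim is a tort claim, not an employment claim — that alternative is enough. Satisfied.
  (c) The plaintiff resides in Merport, which is not Syldora. Satisfied.
  (d) The amount in controversy is USD 145,000, within the $250,000 ceiling. Condition met.
  (e) No party resides in Syldora. Not met.
Only condition (e) fails.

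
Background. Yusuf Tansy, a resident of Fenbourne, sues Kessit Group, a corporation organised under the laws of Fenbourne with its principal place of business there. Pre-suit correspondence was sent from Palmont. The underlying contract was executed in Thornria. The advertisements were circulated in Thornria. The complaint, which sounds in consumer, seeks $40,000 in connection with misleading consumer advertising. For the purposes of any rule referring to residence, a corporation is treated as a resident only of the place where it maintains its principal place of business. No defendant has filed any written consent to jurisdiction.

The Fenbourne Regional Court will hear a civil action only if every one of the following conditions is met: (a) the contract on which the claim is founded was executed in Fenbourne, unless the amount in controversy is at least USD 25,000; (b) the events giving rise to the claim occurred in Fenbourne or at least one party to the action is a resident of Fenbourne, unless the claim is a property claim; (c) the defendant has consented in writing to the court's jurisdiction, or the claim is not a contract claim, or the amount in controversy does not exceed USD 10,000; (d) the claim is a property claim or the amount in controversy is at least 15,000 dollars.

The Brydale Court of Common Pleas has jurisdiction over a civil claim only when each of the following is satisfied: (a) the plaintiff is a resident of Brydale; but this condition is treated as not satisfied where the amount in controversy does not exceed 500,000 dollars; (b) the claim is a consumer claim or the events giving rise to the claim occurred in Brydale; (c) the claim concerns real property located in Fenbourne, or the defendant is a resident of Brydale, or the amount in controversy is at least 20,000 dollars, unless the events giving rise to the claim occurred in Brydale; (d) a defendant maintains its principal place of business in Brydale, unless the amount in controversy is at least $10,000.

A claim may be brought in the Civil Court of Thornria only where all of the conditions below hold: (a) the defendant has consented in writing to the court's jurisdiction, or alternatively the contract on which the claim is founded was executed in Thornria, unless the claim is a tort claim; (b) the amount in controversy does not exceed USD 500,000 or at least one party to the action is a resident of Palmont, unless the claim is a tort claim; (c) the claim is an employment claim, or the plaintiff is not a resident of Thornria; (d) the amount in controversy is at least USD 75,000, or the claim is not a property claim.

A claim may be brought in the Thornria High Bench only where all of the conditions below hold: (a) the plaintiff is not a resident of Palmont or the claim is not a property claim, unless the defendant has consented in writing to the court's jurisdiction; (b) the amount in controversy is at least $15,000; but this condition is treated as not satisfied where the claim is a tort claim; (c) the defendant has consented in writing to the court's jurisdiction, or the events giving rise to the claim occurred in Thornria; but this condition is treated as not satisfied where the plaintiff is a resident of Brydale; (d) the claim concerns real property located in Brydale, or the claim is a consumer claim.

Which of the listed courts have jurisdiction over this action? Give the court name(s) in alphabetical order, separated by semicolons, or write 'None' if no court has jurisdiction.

The Fenbourne Regional Court:
  (a) The contract was executed in Thornria, not Fenbourne. However, the amount in controversy is 40,000 dollars, which meets the 25,000 dollars floor, so the 'unless' proviso supplies this condition. Satisfied.
  (b) Yusuf Tansy resides in Fenbourne — that alternative is enough. Satisfied.
  (c) The claim is a consumer claim, not a contract claim, which satisfies one of the alternatives. Met.
  (d) The amount in controversy is $40,000, which meets the USD 15,000 floor — that alternative is enough. Satisfied.
  → Jurisdiction lies.
The Brydale Court of Common Pleas:
  (a) The plaintiff resides in Fenbourne, not Brydale. Not satisfied.
  (b) The claim is a consumer claim — that alternative is enough. Condition met.
  (c) The amount in controversy is $40,000, which meets the 20,000 dollars floor — that alternative is enough. Met.
  (d) The corporate defendant(s) have their principal place of business in Fenbourne, not Brydale. The proviso rescues it, though: the amount in controversy is USD 40,000, which meets the $10,000 floor. Satisfied.
  → The court lacks jurisdiction.
The Civil Court of Thornria:
  (a) The contract was executed in Thornria, so this disjunct is met. Condition met.
  (b) The amount in controversy is USD 40,000, within the 500,000 dollars ceiling, so one alternative holds. Condition met.
  (c) The plaintiff resides in Fenbourne, which is not Thornria, so one alternative holds. Met.
  (d) The claim is a consumer claim, not a property claim, which satisfies one of the alternatives. Condition met.
  → Every requirement is satisfied — jurisdiction.
The Thornria High Bench:
  (a) The plaintiff resides in Fenbourne, which is not Palmont, so this disjunct is met. Condition met.
  (b) The amount in controversy is USD 40,000, which meets the $15,000 floor. And the carve-out is inapplicable — the claim is a consumer claim, not a tort claim. Met.
  (c) The operative events occurred in Thornria — that alternative is enough. And the carve-out is inapplicable — the plaintiff resides in Fenbourne, not Brydale. Satisfied.
  (d) The claim is a consumer claim — that alternative is enough. Condition met.
  → All conditions met; jurisdiction exists.

the Civil Court of Thornria; the Fenbourne Regional Court; the Thornria High Bench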